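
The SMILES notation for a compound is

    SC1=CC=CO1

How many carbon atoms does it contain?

Count every carbon token in the SMILES (each C, including those in ring-closure positions and inside branches).
Carbon count: 4.

4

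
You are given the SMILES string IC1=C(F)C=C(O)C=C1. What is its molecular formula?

Walk through each heavy atom and fill implicit hydrogens from standard valence (C 4, N 3, O 2, S 2, halogen 1):
  atom 1: I (halogen, monovalent) → 0 H
  atom 2: C, bond orders sum to 4 (valence 4) → 0 H
  atom 3: C, bond orders sum to 4 (valence 4) → 0 H
  atom 4: F (halogen, monovalent) → 0 H
  atom 5: C, bond orders sum to 3 (valence 4) → 1 H
  atom 6: C, bond orders sum to 4 (valence 4) → 0 H
  atom 7: O, bond orders sum to 1 (valence 2) → 1 H
  atom 8: C, bond orders sum to 3 (valence 4) → 1 H
  atom 9: C, bond orders sum to 3 (valence 4) → 1 H
Totals → C:6, H:4, F:1, I:1, O:1.
In Hill order: C6H4FIO.

C6H4FIO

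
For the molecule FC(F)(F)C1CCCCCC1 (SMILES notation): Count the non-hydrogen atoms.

Every atom symbol written in the SMILES (organic subset) is one heavy atom; implicit H are not written.
Heavy atoms by element → C:8, F:3.
Total: 11.

11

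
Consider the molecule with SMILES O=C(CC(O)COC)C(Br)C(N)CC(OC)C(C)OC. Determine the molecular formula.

C13H26BrNO5

Walk through each heavy atom and fill implicit hydrogens from standard valence (C 4, N 3, O 2, S 2, halogen 1):
  atom 1: O, bond orders sum to 2 (valence 2) → 0 H
  atom 2: C, bond orders sum to 4 (valence 4) → 0 H
  atom 3: C, bond orders sum to 2 (valence 4) → 2 H
  atom 4: C, bond orders sum to 3 (valence 4) → 1 H
  atom 5: O, bond orders sum to 1 (valence 2) → 1 H
  atom 6: C, bond orders sum to 2 (valence 4) → 2 H
  atom 7: O, bond orders sum to 2 (valence 2) → 0 H
  atom 8: C, bond orders sum to 1 (valence 4) → 3 H
  atom 9: C, bond orders sum to 3 (valence 4) → 1 H
  atom 10: Br (halogen, monovalent) → 0 H
  atom 11: C, bond orders sum to 3 (valence 4) → 1 H
  atom 12: N, bond orders sum to 1 (valence 3) → 2 H
  atom 13: C, bond orders sum to 2 (valence 4) → 2 H
  atom 14: C, bond orders sum to 3 (valence 4) → 1 H
  atom 15: O, bond orders sum to 2 (valence 2) → 0 H
  atom 16: C, bond orders sum to 1 (valence 4) → 3 H
  atom 17: C, bond orders sum to 3 (valence 4) → 1 H
  atom 18: C, bond orders sum to 1 (valence 4) → 3 H
  atom 19: O, bond orders sum to 2 (valence 2) → 0 H
  atom 20: C, bond orders sum to 1 (valence 4) → 3 H
Totals → C:13, H:26, Br:1, N:1, O:5.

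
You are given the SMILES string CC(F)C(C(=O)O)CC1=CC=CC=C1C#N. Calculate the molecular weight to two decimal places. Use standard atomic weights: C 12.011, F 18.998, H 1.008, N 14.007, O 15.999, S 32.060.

221.23 g/mol

First, the molecular formula is C12H12FNO2 (counting implicit H from valence).
  C: 12 × 12.011 = 144.132
  F: 1 × 18.998 = 18.998
  H: 12 × 1.008 = 12.096
  N: 1 × 14.007 = 14.007
  O: 2 × 15.999 = 31.998
Sum: 12×12.011 + 1×18.998 + 12×1.008 + 1×14.007 + 2×15.999 = 221.231 → 221.23 g/mol.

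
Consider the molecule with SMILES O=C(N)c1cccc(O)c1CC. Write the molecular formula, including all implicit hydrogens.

Walk through each heavy atom and fill implicit hydrogens from standard valence (C 4, N 3, O 2, S 2, halogen 1); for lowercase aromatic atoms, an aromatic c carries 1 H when it has two neighbours and 0 H with three, and aromatic n carries 0 H:
  atom 1: O, bond orders sum to 2 (valence 2) → 0 H
  atom 2: C, bond orders sum to 4 (valence 4) → 0 H
  atom 3: N, bond orders sum to 1 (valence 3) → 2 H
  atom 4: aromatic c, 3 neighbours → 0 H
  atom 5: aromatic c, 2 neighbours → 1 H
  atom 6: aromatic c, 2 neighbours → 1 H
  atom 7: aromatic c, 2 neighbours → 1 H
  atom 8: aromatic c, 3 neighbours → 0 H
  atom 9: O, bond orders sum to 1 (valence 2) → 1 H
  atom 10: aromatic c, 3 neighbours → 0 H
  atom 11: C, bond orders sum to 2 (valence 4) → 2 H
  atom 12: C, bond orders sum to 1 (valence 4) → 3 H
Totals → C:9, H:11, N:1, O:2.

C9H11NO2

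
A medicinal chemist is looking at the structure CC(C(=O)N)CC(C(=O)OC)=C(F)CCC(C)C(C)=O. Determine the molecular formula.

Walk through each heavy atom and fill implicit hydrogens from standard valence (C 4, N 3, O 2, S 2, halogen 1):
  atom 1: C, bond orders sum to 1 (valence 4) → 3 H
  atom 2: C, bond orders sum to 3 (valence 4) → 1 H
  atom 3: C, bond orders sum to 4 (valence 4) → 0 H
  atom 4: O, bond orders sum to 2 (valence 2) → 0 H
  atom 5: N, bond orders sum to 1 (valence 3) → 2 H
  atom 6: C, bond orders sum to 2 (valence 4) → 2 H
  atom 7: C, bond orders sum to 4 (valence 4) → 0 H
  atom 8: C, bond orders sum to 4 (valence 4) → 0 H
  atom 9: O, bond orders sum to 2 (valence 2) → 0 H
  atom 10: O, bond orders sum to 2 (valence 2) → 0 H
  atom 11: C, bond orders sum to 1 (valence 4) → 3 H
  atom 12: C, bond orders sum to 4 (valence 4) → 0 H
  atom 13: F (halogen, monovalent) → 0 H
  atom 14: C, bond orders sum to 2 (valence 4) → 2 H
  atom 15: C, bond orders sum to 2 (valence 4) → 2 H
  atom 16: C, bond orders sum to 3 (valence 4) → 1 H
  atom 17: C, bond orders sum to 1 (valence 4) → 3 H
  atom 18: C, bond orders sum to 4 (valence 4) → 0 H
  atom 19: C, bond orders sum to 1 (valence 4) → 3 H
  atom 20: O, bond orders sum to 2 (valence 2) → 0 H
Totals → C:14, H:22, F:1, N:1, O:4.
In Hill order: C14H22FNO4.

C14H22FNO4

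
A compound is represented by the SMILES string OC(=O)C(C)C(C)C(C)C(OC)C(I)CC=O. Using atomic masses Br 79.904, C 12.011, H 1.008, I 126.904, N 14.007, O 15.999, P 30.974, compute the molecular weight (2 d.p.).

356.20 g/mol

First, the molecular formula is C12H21IO4 (counting implicit H from valence).
  C: 12 × 12.011 = 144.132
  H: 21 × 1.008 = 21.168
  I: 1 × 126.904 = 126.904
  O: 4 × 15.999 = 63.996
Sum: 12×12.011 + 21×1.008 + 1×126.904 + 4×15.999 = 356.200 → 356.20 g/mol.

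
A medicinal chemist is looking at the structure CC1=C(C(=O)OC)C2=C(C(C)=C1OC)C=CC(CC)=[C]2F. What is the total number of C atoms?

17

Count every carbon token in the SMILES (each C, including those in ring-closure positions and inside branches).
Carbon count: 17.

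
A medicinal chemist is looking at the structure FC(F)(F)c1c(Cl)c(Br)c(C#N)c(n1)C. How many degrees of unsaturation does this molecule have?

Molecular formula: C8H3BrClF3N2.
DoU = (2C + 2 + N − H − X) / 2, where X is the halogen count and O/S are ignored.
    = (2·8 + 2 + 2 − 3 − 5) / 2 = 12 / 2 = 6.

6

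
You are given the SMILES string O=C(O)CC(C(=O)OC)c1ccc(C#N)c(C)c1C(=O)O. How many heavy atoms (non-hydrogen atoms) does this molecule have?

Every atom symbol written in the SMILES (organic subset) is one heavy atom; implicit H are not written.
Heavy atoms by element → C:14, N:1, O:6.
Total: 21.

21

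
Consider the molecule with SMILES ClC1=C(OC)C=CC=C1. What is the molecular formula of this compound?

C7H7ClO

Walk through each heavy atom and fill implicit hydrogens from standard valence (C 4, N 3, O 2, S 2, halogen 1):
  atom 1: Cl (halogen, monovalent) → 0 H
  atom 2: C, bond orders sum to 4 (valence 4) → 0 H
  atom 3: C, bond orders sum to 4 (valence 4) → 0 H
  atom 4: O, bond orders sum to 2 (valence 2) → 0 H
  atom 5: C, bond orders sum to 1 (valence 4) → 3 H
  atom 6: C, bond orders sum to 3 (valence 4) → 1 H
  atom 7: C, bond orders sum to 3 (valence 4) → 1 H
  atom 8: C, bond orders sum to 3 (valence 4) → 1 H
  atom 9: C, bond orders sum to 3 (valence 4) → 1 H
Totals → C:7, H:7, Cl:1, O:1.
In Hill order: C7H7ClO.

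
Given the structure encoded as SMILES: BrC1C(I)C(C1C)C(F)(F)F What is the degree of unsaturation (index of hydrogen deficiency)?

Degree of unsaturation = (number of rings) + (number of π bonds).
Ring closures in the SMILES: 1.
π bonds: none → 0 DoU from unsaturation.
Total DoU = 1 + 0 = 1.

1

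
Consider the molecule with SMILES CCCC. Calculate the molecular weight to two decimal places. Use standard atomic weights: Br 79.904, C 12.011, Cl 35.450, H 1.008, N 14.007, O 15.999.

First, the molecular formula is C4H10 (counting implicit H from valence).
  C: 4 × 12.011 = 48.044
  H: 10 × 1.008 = 10.080
Sum: 4×12.011 + 10×1.008 = 58.124 → 58.12 g/mol.

58.12 g/mol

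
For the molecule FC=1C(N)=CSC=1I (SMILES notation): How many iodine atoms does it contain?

Scan the SMILES for I atoms (remember two-letter symbols like Cl and Br are single atoms).
Iodine count: 1.

1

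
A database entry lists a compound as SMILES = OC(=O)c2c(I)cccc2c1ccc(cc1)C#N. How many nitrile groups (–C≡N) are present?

The nitrile motif appears at heavy-atom position 17 in the SMILES.
Other groups present: 1 carboxylic acid.
Nitrile count: 1.

1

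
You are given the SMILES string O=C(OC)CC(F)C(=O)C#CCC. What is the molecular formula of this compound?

Walk through each heavy atom and fill implicit hydrogens from standard valence (C 4, N 3, O 2, S 2, halogen 1):
  atom 1: O, bond orders sum to 2 (valence 2) → 0 H
  atom 2: C, bond orders sum to 4 (valence 4) → 0 H
  atom 3: O, bond orders sum to 2 (valence 2) → 0 H
  atom 4: C, bond orders sum to 1 (valence 4) → 3 H
  atom 5: C, bond orders sum to 2 (valence 4) → 2 H
  atom 6: C, bond orders sum to 3 (valence 4) → 1 H
  atom 7: F (halogen, monovalent) → 0 H
  atom 8: C, bond orders sum to 4 (valence 4) → 0 H
  atom 9: O, bond orders sum to 2 (valence 2) → 0 H
  atom 10: C, bond orders sum to 4 (valence 4) → 0 H
  atom 11: C, bond orders sum to 4 (valence 4) → 0 H
  atom 12: C, bond orders sum to 2 (valence 4) → 2 H
  atom 13: C, bond orders sum to 1 (valence 4) → 3 H
Totals → C:9, H:11, F:1, O:3.

C9H11FO3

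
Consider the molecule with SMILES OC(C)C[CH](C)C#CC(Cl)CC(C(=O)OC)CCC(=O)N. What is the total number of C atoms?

15

Count every carbon token in the SMILES (each C, including those in ring-closure positions and inside branches).
Carbon count: 15.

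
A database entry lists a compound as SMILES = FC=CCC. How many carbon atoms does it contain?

Count every carbon token in the SMILES (each C, including those in ring-closure positions and inside branches).
Carbon count: 4.

4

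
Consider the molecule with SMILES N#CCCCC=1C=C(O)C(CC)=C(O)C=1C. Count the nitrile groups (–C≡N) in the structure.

1

The nitrile motif appears at heavy-atom position 2 in the SMILES.
Other groups present: 2 hydroxyl.
Nitrile count: 1.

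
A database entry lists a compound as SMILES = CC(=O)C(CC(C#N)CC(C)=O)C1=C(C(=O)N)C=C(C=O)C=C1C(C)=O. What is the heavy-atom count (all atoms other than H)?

Every atom symbol written in the SMILES (organic subset) is one heavy atom; implicit H are not written.
Heavy atoms by element → C:19, N:2, O:5.
Total: 26.

26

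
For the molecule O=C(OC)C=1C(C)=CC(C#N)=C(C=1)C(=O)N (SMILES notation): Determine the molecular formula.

Walk through each heavy atom and fill implicit hydrogens from standard valence (C 4, N 3, O 2, S 2, halogen 1):
  atom 1: O, bond orders sum to 2 (valence 2) → 0 H
  atom 2: C, bond orders sum to 4 (valence 4) → 0 H
  atom 3: O, bond orders sum to 2 (valence 2) → 0 H
  atom 4: C, bond orders sum to 1 (valence 4) → 3 H
  atom 5: C, bond orders sum to 4 (valence 4) → 0 H
  atom 6: C, bond orders sum to 4 (valence 4) → 0 H
  atom 7: C, bond orders sum to 1 (valence 4) → 3 H
  atom 8: C, bond orders sum to 3 (valence 4) → 1 H
  atom 9: C, bond orders sum to 4 (valence 4) → 0 H
  atom 10: C, bond orders sum to 4 (valence 4) → 0 H
  atom 11: N, bond orders sum to 3 (valence 3) → 0 H
  atom 12: C, bond orders sum to 4 (valence 4) → 0 H
  atom 13: C, bond orders sum to 3 (valence 4) → 1 H
  atom 14: C, bond orders sum to 4 (valence 4) → 0 H
  atom 15: O, bond orders sum to 2 (valence 2) → 0 H
  atom 16: N, bond orders sum to 1 (valence 3) → 2 H
Totals → C:11, H:10, N:2, O:3.
In Hill order: C11H10N2O3.

C11H10N2O3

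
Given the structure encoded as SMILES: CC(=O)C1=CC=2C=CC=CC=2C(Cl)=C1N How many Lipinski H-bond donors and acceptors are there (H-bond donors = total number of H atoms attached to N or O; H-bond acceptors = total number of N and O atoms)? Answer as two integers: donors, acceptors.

Donors: find every N or O and count the H atoms it carries.
  atom 3 (O): bond orders sum to 2 → 0 H
  atom 15 (N): bond orders sum to 1 → 2 H
Lipinski HBD = 2.
Acceptors: N atoms = 1, O atoms = 1 → HBA = 2.

2, 2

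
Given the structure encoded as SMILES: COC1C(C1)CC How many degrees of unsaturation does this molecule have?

1

Degree of unsaturation = (number of rings) + (number of π bonds).
Ring closures in the SMILES: 1.
π bonds: none → 0 DoU from unsaturation.
Total DoU = 1 + 0 = 1.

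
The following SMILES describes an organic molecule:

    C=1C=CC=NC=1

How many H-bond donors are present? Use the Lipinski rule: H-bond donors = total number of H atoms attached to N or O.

0

Donors: find every N or O and count the H atoms it carries.
  atom 5 (N): bond orders sum to 3 → 0 H
Lipinski HBD = 0.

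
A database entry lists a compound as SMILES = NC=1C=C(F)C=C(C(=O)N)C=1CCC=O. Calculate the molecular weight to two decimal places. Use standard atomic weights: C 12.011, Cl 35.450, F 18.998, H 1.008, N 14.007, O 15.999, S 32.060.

First, the molecular formula is C10H11FN2O2 (counting implicit H from valence).
  C: 10 × 12.011 = 120.110
  F: 1 × 18.998 = 18.998
  H: 11 × 1.008 = 11.088
  N: 2 × 14.007 = 28.014
  O: 2 × 15.999 = 31.998
Sum: 10×12.011 + 1×18.998 + 11×1.008 + 2×14.007 + 2×15.999 = 210.208 → 210.21 g/mol.

210.21 g/mol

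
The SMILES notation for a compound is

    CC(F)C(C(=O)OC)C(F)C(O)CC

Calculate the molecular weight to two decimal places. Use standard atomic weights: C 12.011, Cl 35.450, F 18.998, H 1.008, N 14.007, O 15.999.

210.22 g/mol

First, the molecular formula is C9H16F2O3 (counting implicit H from valence).
  C: 9 × 12.011 = 108.099
  F: 2 × 18.998 = 37.996
  H: 16 × 1.008 = 16.128
  O: 3 × 15.999 = 47.997
Sum: 9×12.011 + 2×18.998 + 16×1.008 + 3×15.999 = 210.220 → 210.22 g/mol.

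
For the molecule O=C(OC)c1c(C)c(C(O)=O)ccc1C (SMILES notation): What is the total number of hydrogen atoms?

Walk through each heavy atom and fill implicit hydrogens from standard valence (C 4, N 3, O 2, S 2, halogen 1); for lowercase aromatic atoms, an aromatic c carries 1 H when it has two neighbours and 0 H with three, and aromatic n carries 0 H:
  atom 1: O, bond orders sum to 2 (valence 2) → 0 H
  atom 2: C, bond orders sum to 4 (valence 4) → 0 H
  atom 3: O, bond orders sum to 2 (valence 2) → 0 H
  atom 4: C, bond orders sum to 1 (valence 4) → 3 H
  atom 5: aromatic c, 3 neighbours → 0 H
  atom 6: aromatic c, 3 neighbours → 0 H
  atom 7: C, bond orders sum to 1 (valence 4) → 3 H
  atom 8: aromatic c, 3 neighbours → 0 H
  atom 9: C, bond orders sum to 4 (valence 4) → 0 H
  atom 10: O, bond orders sum to 1 (valence 2) → 1 H
  atom 11: O, bond orders sum to 2 (valence 2) → 0 H
  atom 12: aromatic c, 2 neighbours → 1 H
  atom 13: aromatic c, 2 neighbours → 1 H
  atom 14: aromatic c, 3 neighbours → 0 H
  atom 15: C, bond orders sum to 1 (valence 4) → 3 H
Total hydrogens: 12.

12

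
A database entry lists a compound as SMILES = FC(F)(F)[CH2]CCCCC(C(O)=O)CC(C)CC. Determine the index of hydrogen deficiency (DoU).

Degree of unsaturation = (number of rings) + (number of π bonds).
Ring closures in the SMILES: 0.
π bonds: 1 double bond (each 1 DoU) → 1 DoU from unsaturation.
Total DoU = 0 + 1 = 1.

1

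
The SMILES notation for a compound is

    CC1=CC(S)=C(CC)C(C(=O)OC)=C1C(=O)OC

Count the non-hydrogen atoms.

Every atom symbol written in the SMILES (organic subset) is one heavy atom; implicit H are not written.
Heavy atoms by element → C:13, O:4, S:1.
Total: 18.

18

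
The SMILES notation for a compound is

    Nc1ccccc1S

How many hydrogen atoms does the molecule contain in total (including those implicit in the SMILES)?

Walk through each heavy atom and fill implicit hydrogens from standard valence (C 4, N 3, O 2, S 2, halogen 1); for lowercase aromatic atoms, an aromatic c carries 1 H when it has two neighbours and 0 H with three, and aromatic n carries 0 H:
  atom 1: N, bond orders sum to 1 (valence 3) → 2 H
  atom 2: aromatic c, 3 neighbours → 0 H
  atom 3: aromatic c, 2 neighbours → 1 H
  atom 4: aromatic c, 2 neighbours → 1 H
  atom 5: aromatic c, 2 neighbours → 1 H
  atom 6: aromatic c, 2 neighbours → 1 H
  atom 7: aromatic c, 3 neighbours → 0 H
  atom 8: S, bond orders sum to 1 (valence 2) → 1 H
Total hydrogens: 7.

7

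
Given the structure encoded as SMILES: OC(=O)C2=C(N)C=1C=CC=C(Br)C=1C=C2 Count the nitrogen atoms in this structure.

Scan the SMILES for N atoms (remember two-letter symbols like Cl and Br are single atoms).
Nitrogen count: 1.

1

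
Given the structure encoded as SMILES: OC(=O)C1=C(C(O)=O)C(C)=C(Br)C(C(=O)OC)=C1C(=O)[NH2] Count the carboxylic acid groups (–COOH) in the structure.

2

The carboxylic acid motif appears at heavy-atom positions 2, 6 in the SMILES.
Other groups present: 1 amide, 1 ester.
Carboxylic acid count: 2.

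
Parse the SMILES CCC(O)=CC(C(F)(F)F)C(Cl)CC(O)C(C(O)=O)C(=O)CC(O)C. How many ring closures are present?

0

In SMILES, each pair of matching ring-closure digits denotes one ring-closing bond; the number of such bonds equals the number of independent rings.
Ring-closure bonds here: 0.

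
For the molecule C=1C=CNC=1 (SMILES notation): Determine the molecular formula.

Walk through each heavy atom and fill implicit hydrogens from standard valence (C 4, N 3, O 2, S 2, halogen 1):
  atom 1: C, bond orders sum to 3 (valence 4) → 1 H
  atom 2: C, bond orders sum to 3 (valence 4) → 1 H
  atom 3: C, bond orders sum to 3 (valence 4) → 1 H
  atom 4: N, bond orders sum to 2 (valence 3) → 1 H
  atom 5: C, bond orders sum to 3 (valence 4) → 1 H
Totals → C:4, H:5, N:1.
In Hill order: C4H5N.

C4H5N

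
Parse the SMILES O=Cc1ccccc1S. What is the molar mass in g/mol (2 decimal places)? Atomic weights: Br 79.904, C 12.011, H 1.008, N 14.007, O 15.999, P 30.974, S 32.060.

138.18 g/mol

First, the molecular formula is C7H6OS (counting implicit H from valence).
  C: 7 × 12.011 = 84.077
  H: 6 × 1.008 = 6.048
  O: 1 × 15.999 = 15.999
  S: 1 × 32.060 = 32.060
Sum: 7×12.011 + 6×1.008 + 1×15.999 + 1×32.060 = 138.184 → 138.18 g/mol.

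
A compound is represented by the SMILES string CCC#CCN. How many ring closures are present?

In SMILES, each pair of matching ring-closure digits denotes one ring-closing bond; the number of such bonds equals the number of independent rings.
Ring-closure bonds here: 0.

0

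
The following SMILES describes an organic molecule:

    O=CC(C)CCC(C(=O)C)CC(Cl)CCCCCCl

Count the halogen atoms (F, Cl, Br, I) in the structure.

Halogen atoms appear at heavy-atom positions 13, 19 (2×Cl).
Other groups present: 1 aldehyde, 1 ketone.
Halogen count: 2.

2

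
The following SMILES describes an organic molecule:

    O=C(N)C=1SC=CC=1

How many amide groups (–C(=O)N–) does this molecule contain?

The amide motif appears at heavy-atom position 2 in the SMILES.
Amide count: 1.

1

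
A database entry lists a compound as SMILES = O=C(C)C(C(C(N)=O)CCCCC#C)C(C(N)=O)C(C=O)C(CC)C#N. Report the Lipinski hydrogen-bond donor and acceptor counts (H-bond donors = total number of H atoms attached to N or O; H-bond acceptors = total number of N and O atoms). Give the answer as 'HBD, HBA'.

Donors: find every N or O and count the H atoms it carries.
  atom 1 (O): bond orders sum to 2 → 0 H
  atom 7 (N): bond orders sum to 1 → 2 H
  atom 8 (O): bond orders sum to 2 → 0 H
  atom 17 (N): bond orders sum to 1 → 2 H
  atom 18 (O): bond orders sum to 2 → 0 H
  atom 21 (O): bond orders sum to 2 → 0 H
  atom 26 (N): bond orders sum to 3 → 0 H
Lipinski HBD = 4.
Acceptors: N atoms = 3, O atoms = 4 → HBA = 7.

4, 7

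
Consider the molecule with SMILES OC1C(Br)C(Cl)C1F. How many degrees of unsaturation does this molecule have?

1

Degree of unsaturation = (number of rings) + (number of π bonds).
Ring closures in the SMILES: 1.
π bonds: none → 0 DoU from unsaturation.
Total DoU = 1 + 0 = 1.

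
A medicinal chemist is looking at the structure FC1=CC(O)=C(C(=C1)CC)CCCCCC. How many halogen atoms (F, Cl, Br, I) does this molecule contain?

Halogen atoms appear at heavy-atom position 1 (1×F).
Other groups present: 1 hydroxyl.
Halogen count: 1.

1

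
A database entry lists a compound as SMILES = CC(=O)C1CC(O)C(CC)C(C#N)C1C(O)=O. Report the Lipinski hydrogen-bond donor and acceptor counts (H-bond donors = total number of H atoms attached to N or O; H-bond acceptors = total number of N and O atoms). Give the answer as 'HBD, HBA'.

Donors: find every N or O and count the H atoms it carries.
  atom 3 (O): bond orders sum to 2 → 0 H
  atom 7 (O): bond orders sum to 1 → 1 H
  atom 13 (N): bond orders sum to 3 → 0 H
  atom 16 (O): bond orders sum to 1 → 1 H
  atom 17 (O): bond orders sum to 2 → 0 H
Lipinski HBD = 2.
Acceptors: N atoms = 1, O atoms = 4 → HBA = 5.

2, 5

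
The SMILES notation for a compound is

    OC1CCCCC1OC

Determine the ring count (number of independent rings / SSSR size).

In SMILES, each pair of matching ring-closure digits denotes one ring-closing bond; the number of such bonds equals the number of independent rings.
Ring-closure bonds here: 1.

1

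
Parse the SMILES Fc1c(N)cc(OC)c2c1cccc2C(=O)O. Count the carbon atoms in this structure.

12

Count every carbon token in the SMILES (each C, including those in ring-closure positions and inside branches).
Carbon count: 12.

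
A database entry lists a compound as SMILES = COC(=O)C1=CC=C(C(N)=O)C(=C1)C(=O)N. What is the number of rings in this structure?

1

In SMILES, each pair of matching ring-closure digits denotes one ring-closing bond; the number of such bonds equals the number of independent rings.
Ring-closure bonds here: 1.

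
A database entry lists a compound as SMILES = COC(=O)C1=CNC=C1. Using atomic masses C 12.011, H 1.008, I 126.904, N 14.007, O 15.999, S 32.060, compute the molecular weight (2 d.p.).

125.13 g/mol

First, the molecular formula is C6H7NO2 (counting implicit H from valence).
  C: 6 × 12.011 = 72.066
  H: 7 × 1.008 = 7.056
  N: 1 × 14.007 = 14.007
  O: 2 × 15.999 = 31.998
Sum: 6×12.011 + 7×1.008 + 1×14.007 + 2×15.999 = 125.127 → 125.13 g/mol.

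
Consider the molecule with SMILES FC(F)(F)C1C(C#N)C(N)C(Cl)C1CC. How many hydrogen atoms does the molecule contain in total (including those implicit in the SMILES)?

Walk through each heavy atom and fill implicit hydrogens from standard valence (C 4, N 3, O 2, S 2, halogen 1):
  atom 1: F (halogen, monovalent) → 0 H
  atom 2: C, bond orders sum to 4 (valence 4) → 0 H
  atom 3: F (halogen, monovalent) → 0 H
  atom 4: F (halogen, monovalent) → 0 H
  atom 5: C, bond orders sum to 3 (valence 4) → 1 H
  atom 6: C, bond orders sum to 3 (valence 4) → 1 H
  atom 7: C, bond orders sum to 4 (valence 4) → 0 H
  atom 8: N, bond orders sum to 3 (valence 3) → 0 H
  atom 9: C, bond orders sum to 3 (valence 4) → 1 H
  atom 10: N, bond orders sum to 1 (valence 3) → 2 H
  atom 11: C, bond orders sum to 3 (valence 4) → 1 H
  atom 12: Cl (halogen, monovalent) → 0 H
  atom 13: C, bond orders sum to 3 (valence 4) → 1 H
  atom 14: C, bond orders sum to 2 (valence 4) → 2 H
  atom 15: C, bond orders sum to 1 (valence 4) → 3 H
Total hydrogens: 12.

12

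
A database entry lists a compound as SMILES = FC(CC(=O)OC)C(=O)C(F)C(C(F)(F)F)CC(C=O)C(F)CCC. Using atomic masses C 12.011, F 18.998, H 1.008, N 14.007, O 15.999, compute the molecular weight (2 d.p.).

378.31 g/mol

First, the molecular formula is C15H20F6O4 (counting implicit H from valence).
  C: 15 × 12.011 = 180.165
  F: 6 × 18.998 = 113.988
  H: 20 × 1.008 = 20.160
  O: 4 × 15.999 = 63.996
Sum: 15×12.011 + 6×18.998 + 20×1.008 + 4×15.999 = 378.309 → 378.31 g/mol.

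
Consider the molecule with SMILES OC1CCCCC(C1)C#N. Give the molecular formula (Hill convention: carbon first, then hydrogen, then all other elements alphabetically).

Walk through each heavy atom and fill implicit hydrogens from standard valence (C 4, N 3, O 2, S 2, halogen 1):
  atom 1: O, bond orders sum to 1 (valence 2) → 1 H
  atom 2: C, bond orders sum to 3 (valence 4) → 1 H
  atom 3: C, bond orders sum to 2 (valence 4) → 2 H
  atom 4: C, bond orders sum to 2 (valence 4) → 2 H
  atom 5: C, bond orders sum to 2 (valence 4) → 2 H
  atom 6: C, bond orders sum to 2 (valence 4) → 2 H
  atom 7: C, bond orders sum to 3 (valence 4) → 1 H
  atom 8: C, bond orders sum to 2 (valence 4) → 2 H
  atom 9: C, bond orders sum to 4 (valence 4) → 0 H
  atom 10: N, bond orders sum to 3 (valence 3) → 0 H
Totals → C:8, H:13, N:1, O:1.
In Hill order: C8H13NO.

C8H13NO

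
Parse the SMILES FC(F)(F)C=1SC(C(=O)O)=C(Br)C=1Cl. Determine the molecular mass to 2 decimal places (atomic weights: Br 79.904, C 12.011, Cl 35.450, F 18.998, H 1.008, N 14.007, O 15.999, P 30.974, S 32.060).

309.48 g/mol

First, the molecular formula is C6HBrClF3O2S (counting implicit H from valence).
  Br: 1 × 79.904 = 79.904
  C: 6 × 12.011 = 72.066
  Cl: 1 × 35.450 = 35.450
  F: 3 × 18.998 = 56.994
  H: 1 × 1.008 = 1.008
  O: 2 × 15.999 = 31.998
  S: 1 × 32.060 = 32.060
Sum: 1×79.904 + 6×12.011 + 1×35.450 + 3×18.998 + 1×1.008 + 2×15.999 + 1×32.060 = 309.480 → 309.48 g/mol.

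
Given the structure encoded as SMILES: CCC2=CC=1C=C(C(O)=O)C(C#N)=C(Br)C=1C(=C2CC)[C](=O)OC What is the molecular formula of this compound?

C18H16BrNO4

Walk through each heavy atom and fill implicit hydrogens from standard valence (C 4, N 3, O 2, S 2, halogen 1):
  atom 1: C, bond orders sum to 1 (valence 4) → 3 H
  atom 2: C, bond orders sum to 2 (valence 4) → 2 H
  atom 3: C, bond orders sum to 4 (valence 4) → 0 H
  atom 4: C, bond orders sum to 3 (valence 4) → 1 H
  atom 5: C, bond orders sum to 4 (valence 4) → 0 H
  atom 6: C, bond orders sum to 3 (valence 4) → 1 H
  atom 7: C, bond orders sum to 4 (valence 4) → 0 H
  atom 8: C, bond orders sum to 4 (valence 4) → 0 H
  atom 9: O, bond orders sum to 1 (valence 2) → 1 H
  atom 10: O, bond orders sum to 2 (valence 2) → 0 H
  atom 11: C, bond orders sum to 4 (valence 4) → 0 H
  atom 12: C, bond orders sum to 4 (valence 4) → 0 H
  atom 13: N, bond orders sum to 3 (valence 3) → 0 H
  atom 14: C, bond orders sum to 4 (valence 4) → 0 H
  atom 15: Br (halogen, monovalent) → 0 H
  atom 16: C, bond orders sum to 4 (valence 4) → 0 H
  atom 17: C, bond orders sum to 4 (valence 4) → 0 H
  atom 18: C, bond orders sum to 4 (valence 4) → 0 H
  atom 19: C, bond orders sum to 2 (valence 4) → 2 H
  atom 20: C, bond orders sum to 1 (valence 4) → 3 H
  atom 21: C with explicit H count 0
  atom 22: O, bond orders sum to 2 (valence 2) → 0 H
  atom 23: O, bond orders sum to 2 (valence 2) → 0 H
  atom 24: C, bond orders sum to 1 (valence 4) → 3 H
Totals → C:18, H:16, Br:1, N:1, O:4.
In Hill order: C18H16BrNO4.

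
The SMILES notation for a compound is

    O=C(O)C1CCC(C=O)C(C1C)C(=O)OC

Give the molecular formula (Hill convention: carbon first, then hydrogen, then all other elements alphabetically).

C11H16O5

Walk through each heavy atom and fill implicit hydrogens from standard valence (C 4, N 3, O 2, S 2, halogen 1):
  atom 1: O, bond orders sum to 2 (valence 2) → 0 H
  atom 2: C, bond orders sum to 4 (valence 4) → 0 H
  atom 3: O, bond orders sum to 1 (valence 2) → 1 H
  atom 4: C, bond orders sum to 3 (valence 4) → 1 H
  atom 5: C, bond orders sum to 2 (valence 4) → 2 H
  atom 6: C, bond orders sum to 2 (valence 4) → 2 H
  atom 7: C, bond orders sum to 3 (valence 4) → 1 H
  atom 8: C, bond orders sum to 3 (valence 4) → 1 H
  atom 9: O, bond orders sum to 2 (valence 2) → 0 H
  atom 10: C, bond orders sum to 3 (valence 4) → 1 H
  atom 11: C, bond orders sum to 3 (valence 4) → 1 H
  atom 12: C, bond orders sum to 1 (valence 4) → 3 H
  atom 13: C, bond orders sum to 4 (valence 4) → 0 H
  atom 14: O, bond orders sum to 2 (valence 2) → 0 H
  atom 15: O, bond orders sum to 2 (valence 2) → 0 H
  atom 16: C, bond orders sum to 1 (valence 4) → 3 H
Totals → C:11, H:16, O:5.
In Hill order: C11H16O5.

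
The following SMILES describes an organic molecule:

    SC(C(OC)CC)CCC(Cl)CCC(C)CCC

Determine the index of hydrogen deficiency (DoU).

Molecular formula: C15H31ClOS.
DoU = (2C + 2 + N − H − X) / 2, where X is the halogen count and O/S are ignored.
    = (2·15 + 2 + 0 − 31 − 1) / 2 = 0 / 2 = 0.

0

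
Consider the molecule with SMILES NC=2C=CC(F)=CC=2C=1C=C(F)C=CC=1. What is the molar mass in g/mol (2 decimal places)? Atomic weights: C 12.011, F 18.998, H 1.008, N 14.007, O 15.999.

First, the molecular formula is C12H9F2N (counting implicit H from valence).
  C: 12 × 12.011 = 144.132
  F: 2 × 18.998 = 37.996
  H: 9 × 1.008 = 9.072
  N: 1 × 14.007 = 14.007
Sum: 12×12.011 + 2×18.998 + 9×1.008 + 1×14.007 = 205.207 → 205.21 g/mol.

205.21 g/mol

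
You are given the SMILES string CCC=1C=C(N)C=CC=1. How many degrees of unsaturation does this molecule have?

Molecular formula: C8H11N.
DoU = (2C + 2 + N − H − X) / 2, where X is the halogen count and O/S are ignored.
    = (2·8 + 2 + 1 − 11 − 0) / 2 = 8 / 2 = 4.

4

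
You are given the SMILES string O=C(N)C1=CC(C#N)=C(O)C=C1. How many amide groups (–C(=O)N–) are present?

The amide motif appears at heavy-atom position 2 in the SMILES.
Other groups present: 1 hydroxyl, 1 nitrile.
Amide count: 1.

1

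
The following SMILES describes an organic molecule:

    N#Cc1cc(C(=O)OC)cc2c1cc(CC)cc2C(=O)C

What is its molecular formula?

C17H15NO3

Walk through each heavy atom and fill implicit hydrogens from standard valence (C 4, N 3, O 2, S 2, halogen 1); for lowercase aromatic atoms, an aromatic c carries 1 H when it has two neighbours and 0 H with three, and aromatic n carries 0 H:
  atom 1: N, bond orders sum to 3 (valence 3) → 0 H
  atom 2: C, bond orders sum to 4 (valence 4) → 0 H
  atom 3: aromatic c, 3 neighbours → 0 H
  atom 4: aromatic c, 2 neighbours → 1 H
  atom 5: aromatic c, 3 neighbours → 0 H
  atom 6: C, bond orders sum to 4 (valence 4) → 0 H
  atom 7: O, bond orders sum to 2 (valence 2) → 0 H
  atom 8: O, bond orders sum to 2 (valence 2) → 0 H
  atom 9: C, bond orders sum to 1 (valence 4) → 3 H
  atom 10: aromatic c, 2 neighbours → 1 H
  atom 11: aromatic c, 3 neighbours → 0 H
  atom 12: aromatic c, 3 neighbours → 0 H
  atom 13: aromatic c, 2 neighbours → 1 H
  atom 14: aromatic c, 3 neighbours → 0 H
  atom 15: C, bond orders sum to 2 (valence 4) → 2 H
  atom 16: C, bond orders sum to 1 (valence 4) → 3 H
  atom 17: aromatic c, 2 neighbours → 1 H
  atom 18: aromatic c, 3 neighbours → 0 H
  atom 19: C, bond orders sum to 4 (valence 4) → 0 H
  atom 20: O, bond orders sum to 2 (valence 2) → 0 H
  atom 21: C, bond orders sum to 1 (valence 4) → 3 H
Totals → C:17, H:15, N:1, O:3.
In Hill order: C17H15NO3.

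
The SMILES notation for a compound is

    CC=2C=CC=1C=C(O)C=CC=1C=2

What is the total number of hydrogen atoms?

Walk through each heavy atom and fill implicit hydrogens from standard valence (C 4, N 3, O 2, S 2, halogen 1):
  atom 1: C, bond orders sum to 1 (valence 4) → 3 H
  atom 2: C, bond orders sum to 4 (valence 4) → 0 H
  atom 3: C, bond orders sum to 3 (valence 4) → 1 H
  atom 4: C, bond orders sum to 3 (valence 4) → 1 H
  atom 5: C, bond orders sum to 4 (valence 4) → 0 H
  atom 6: C, bond orders sum to 3 (valence 4) → 1 H
  atom 7: C, bond orders sum to 4 (valence 4) → 0 H
  atom 8: O, bond orders sum to 1 (valence 2) → 1 H
  atom 9: C, bond orders sum to 3 (valence 4) → 1 H
  atom 10: C, bond orders sum to 3 (valence 4) → 1 H
  atom 11: C, bond orders sum to 4 (valence 4) → 0 H
  atom 12: C, bond orders sum to 3 (valence 4) → 1 H
Total hydrogens: 10.

10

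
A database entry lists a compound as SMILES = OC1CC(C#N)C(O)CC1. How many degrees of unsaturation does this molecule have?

Molecular formula: C7H11NO2.
DoU = (2C + 2 + N − H − X) / 2, where X is the halogen count and O/S are ignored.
    = (2·7 + 2 + 1 − 11 − 0) / 2 = 6 / 2 = 3.

3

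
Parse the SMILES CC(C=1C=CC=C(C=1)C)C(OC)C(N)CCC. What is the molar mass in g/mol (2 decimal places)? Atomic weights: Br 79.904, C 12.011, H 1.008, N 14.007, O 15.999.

First, the molecular formula is C15H25NO (counting implicit H from valence).
  C: 15 × 12.011 = 180.165
  H: 25 × 1.008 = 25.200
  N: 1 × 14.007 = 14.007
  O: 1 × 15.999 = 15.999
Sum: 15×12.011 + 25×1.008 + 1×14.007 + 1×15.999 = 235.371 → 235.37 g/mol.

235.37 g/mol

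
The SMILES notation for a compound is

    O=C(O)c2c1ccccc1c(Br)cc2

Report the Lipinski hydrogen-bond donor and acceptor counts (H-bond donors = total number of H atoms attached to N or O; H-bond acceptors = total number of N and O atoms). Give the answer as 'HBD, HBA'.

1, 2

Donors: find every N or O and count the H atoms it carries.
  atom 1 (O): bond orders sum to 2 → 0 H
  atom 3 (O): bond orders sum to 1 → 1 H
Lipinski HBD = 1.
Acceptors: N atoms = 0, O atoms = 2 → HBA = 2.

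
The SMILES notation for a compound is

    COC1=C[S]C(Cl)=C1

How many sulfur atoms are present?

Scan the SMILES for S atoms (remember two-letter symbols like Cl and Br are single atoms).
Sulfur count: 1.

1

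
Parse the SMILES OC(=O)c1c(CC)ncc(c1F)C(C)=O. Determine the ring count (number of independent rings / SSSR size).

1

In SMILES, each pair of matching ring-closure digits denotes one ring-closing bond; the number of such bonds equals the number of independent rings.
Ring-closure bonds here: 1.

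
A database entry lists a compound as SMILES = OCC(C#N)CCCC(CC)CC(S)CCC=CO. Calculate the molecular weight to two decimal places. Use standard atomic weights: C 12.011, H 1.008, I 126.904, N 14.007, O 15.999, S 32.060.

First, the molecular formula is C15H27NO2S (counting implicit H from valence).
  C: 15 × 12.011 = 180.165
  H: 27 × 1.008 = 27.216
  N: 1 × 14.007 = 14.007
  O: 2 × 15.999 = 31.998
  S: 1 × 32.060 = 32.060
Sum: 15×12.011 + 27×1.008 + 1×14.007 + 2×15.999 + 1×32.060 = 285.446 → 285.45 g/mol.

285.45 g/mol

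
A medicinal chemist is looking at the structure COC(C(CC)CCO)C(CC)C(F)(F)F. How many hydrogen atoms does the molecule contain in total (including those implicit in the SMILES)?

Walk through each heavy atom and fill implicit hydrogens from standard valence (C 4, N 3, O 2, S 2, halogen 1):
  atom 1: C, bond orders sum to 1 (valence 4) → 3 H
  atom 2: O, bond orders sum to 2 (valence 2) → 0 H
  atom 3: C, bond orders sum to 3 (valence 4) → 1 H
  atom 4: C, bond orders sum to 3 (valence 4) → 1 H
  atom 5: C, bond orders sum to 2 (valence 4) → 2 H
  atom 6: C, bond orders sum to 1 (valence 4) → 3 H
  atom 7: C, bond orders sum to 2 (valence 4) → 2 H
  atom 8: C, bond orders sum to 2 (valence 4) → 2 H
  atom 9: O, bond orders sum to 1 (valence 2) → 1 H
  atom 10: C, bond orders sum to 3 (valence 4) → 1 H
  atom 11: C, bond orders sum to 2 (valence 4) → 2 H
  atom 12: C, bond orders sum to 1 (valence 4) → 3 H
  atom 13: C, bond orders sum to 4 (valence 4) → 0 H
  atom 14: F (halogen, monovalent) → 0 H
  atom 15: F (halogen, monovalent) → 0 H
  atom 16: F (halogen, monovalent) → 0 H
Total hydrogens: 21.

21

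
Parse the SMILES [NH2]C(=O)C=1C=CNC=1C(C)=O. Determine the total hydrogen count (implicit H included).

8

Walk through each heavy atom and fill implicit hydrogens from standard valence (C 4, N 3, O 2, S 2, halogen 1):
  atom 1: N with explicit H count 2
  atom 2: C, bond orders sum to 4 (valence 4) → 0 H
  atom 3: O, bond orders sum to 2 (valence 2) → 0 H
  atom 4: C, bond orders sum to 4 (valence 4) → 0 H
  atom 5: C, bond orders sum to 3 (valence 4) → 1 H
  atom 6: C, bond orders sum to 3 (valence 4) → 1 H
  atom 7: N, bond orders sum to 2 (valence 3) → 1 H
  atom 8: C, bond orders sum to 4 (valence 4) → 0 H
  atom 9: C, bond orders sum to 4 (valence 4) → 0 H
  atom 10: C, bond orders sum to 1 (valence 4) → 3 H
  atom 11: O, bond orders sum to 2 (valence 2) → 0 H
Total hydrogens: 8.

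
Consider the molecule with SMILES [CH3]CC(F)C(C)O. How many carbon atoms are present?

Count every carbon token in the SMILES (each C, including those in ring-closure positions and inside branches).
Carbon count: 5.

5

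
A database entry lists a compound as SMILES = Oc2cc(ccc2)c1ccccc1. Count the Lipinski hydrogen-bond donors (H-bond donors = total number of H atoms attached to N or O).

Donors: find every N or O and count the H atoms it carries.
  atom 1 (O): bond orders sum to 1 → 1 H
Lipinski HBD = 1.

1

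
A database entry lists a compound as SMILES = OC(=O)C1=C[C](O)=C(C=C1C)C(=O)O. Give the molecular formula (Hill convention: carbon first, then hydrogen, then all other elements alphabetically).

C9H8O5

Walk through each heavy atom and fill implicit hydrogens from standard valence (C 4, N 3, O 2, S 2, halogen 1):
  atom 1: O, bond orders sum to 1 (valence 2) → 1 H
  atom 2: C, bond orders sum to 4 (valence 4) → 0 H
  atom 3: O, bond orders sum to 2 (valence 2) → 0 H
  atom 4: C, bond orders sum to 4 (valence 4) → 0 H
  atom 5: C, bond orders sum to 3 (valence 4) → 1 H
  atom 6: C with explicit H count 0
  atom 7: O, bond orders sum to 1 (valence 2) → 1 H
  atom 8: C, bond orders sum to 4 (valence 4) → 0 H
  atom 9: C, bond orders sum to 3 (valence 4) → 1 H
  atom 10: C, bond orders sum to 4 (valence 4) → 0 H
  atom 11: C, bond orders sum to 1 (valence 4) → 3 H
  atom 12: C, bond orders sum to 4 (valence 4) → 0 H
  atom 13: O, bond orders sum to 2 (valence 2) → 0 H
  atom 14: O, bond orders sum to 1 (valence 2) → 1 H
Totals → C:9, H:8, O:5.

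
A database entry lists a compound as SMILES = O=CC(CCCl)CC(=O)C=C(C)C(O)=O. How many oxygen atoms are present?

Scan the SMILES for O atoms (remember two-letter symbols like Cl and Br are single atoms).
Oxygen count: 4.

4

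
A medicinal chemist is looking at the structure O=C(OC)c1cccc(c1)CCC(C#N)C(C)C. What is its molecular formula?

C15H19NO2

Walk through each heavy atom and fill implicit hydrogens from standard valence (C 4, N 3, O 2, S 2, halogen 1); for lowercase aromatic atoms, an aromatic c carries 1 H when it has two neighbours and 0 H with three, and aromatic n carries 0 H:
  atom 1: O, bond orders sum to 2 (valence 2) → 0 H
  atom 2: C, bond orders sum to 4 (valence 4) → 0 H
  atom 3: O, bond orders sum to 2 (valence 2) → 0 H
  atom 4: C, bond orders sum to 1 (valence 4) → 3 H
  atom 5: aromatic c, 3 neighbours → 0 H
  atom 6: aromatic c, 2 neighbours → 1 H
  atom 7: aromatic c, 2 neighbours → 1 H
  atom 8: aromatic c, 2 neighbours → 1 H
  atom 9: aromatic c, 3 neighbours → 0 H
  atom 10: aromatic c, 2 neighbours → 1 H
  atom 11: C, bond orders sum to 2 (valence 4) → 2 H
  atom 12: C, bond orders sum to 2 (valence 4) → 2 H
  atom 13: C, bond orders sum to 3 (valence 4) → 1 H
  atom 14: C, bond orders sum to 4 (valence 4) → 0 H
  atom 15: N, bond orders sum to 3 (valence 3) → 0 H
  atom 16: C, bond orders sum to 3 (valence 4) → 1 H
  atom 17: C, bond orders sum to 1 (valence 4) → 3 H
  atom 18: C, bond orders sum to 1 (valence 4) → 3 H
Totals → C:15, H:19, N:1, O:2.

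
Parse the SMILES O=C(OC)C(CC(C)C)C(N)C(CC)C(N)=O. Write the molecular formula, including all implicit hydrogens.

Walk through each heavy atom and fill implicit hydrogens from standard valence (C 4, N 3, O 2, S 2, halogen 1):
  atom 1: O, bond orders sum to 2 (valence 2) → 0 H
  atom 2: C, bond orders sum to 4 (valence 4) → 0 H
  atom 3: O, bond orders sum to 2 (valence 2) → 0 H
  atom 4: C, bond orders sum to 1 (valence 4) → 3 H
  atom 5: C, bond orders sum to 3 (valence 4) → 1 H
  atom 6: C, bond orders sum to 2 (valence 4) → 2 H
  atom 7: C, bond orders sum to 3 (valence 4) → 1 H
  atom 8: C, bond orders sum to 1 (valence 4) → 3 H
  atom 9: C, bond orders sum to 1 (valence 4) → 3 H
  atom 10: C, bond orders sum to 3 (valence 4) → 1 H
  atom 11: N, bond orders sum to 1 (valence 3) → 2 H
  atom 12: C, bond orders sum to 3 (valence 4) → 1 H
  atom 13: C, bond orders sum to 2 (valence 4) → 2 H
  atom 14: C, bond orders sum to 1 (valence 4) → 3 H
  atom 15: C, bond orders sum to 4 (valence 4) → 0 H
  atom 16: N, bond orders sum to 1 (valence 3) → 2 H
  atom 17: O, bond orders sum to 2 (valence 2) → 0 H
Totals → C:12, H:24, N:2, O:3.
In Hill order: C12H24N2O3.

C12H24N2O3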